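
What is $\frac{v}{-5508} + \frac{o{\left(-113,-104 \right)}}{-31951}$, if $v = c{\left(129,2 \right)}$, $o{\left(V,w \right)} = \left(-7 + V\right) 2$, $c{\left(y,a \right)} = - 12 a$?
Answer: $\frac{174062}{14665509} \approx 0.011869$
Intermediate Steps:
$o{\left(V,w \right)} = -14 + 2 V$
$v = -24$ ($v = \left(-12\right) 2 = -24$)
$\frac{v}{-5508} + \frac{o{\left(-113,-104 \right)}}{-31951} = - \frac{24}{-5508} + \frac{-14 + 2 \left(-113\right)}{-31951} = \left(-24\right) \left(- \frac{1}{5508}\right) + \left(-14 - 226\right) \left(- \frac{1}{31951}\right) = \frac{2}{459} - - \frac{240}{31951} = \frac{2}{459} + \frac{240}{31951} = \frac{174062}{14665509}$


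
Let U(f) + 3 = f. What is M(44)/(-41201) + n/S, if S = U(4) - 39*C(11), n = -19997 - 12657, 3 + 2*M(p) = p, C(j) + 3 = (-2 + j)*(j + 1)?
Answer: 1345293527/168676894 ≈ 7.9756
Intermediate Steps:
U(f) = -3 + f
C(j) = -3 + (1 + j)*(-2 + j) (C(j) = -3 + (-2 + j)*(j + 1) = -3 + (-2 + j)*(1 + j) = -3 + (1 + j)*(-2 + j))
M(p) = -3/2 + p/2
n = -32654
S = -4094 (S = (-3 + 4) - 39*(-5 + 11² - 1*11) = 1 - 39*(-5 + 121 - 11) = 1 - 39*105 = 1 - 4095 = -4094)
M(44)/(-41201) + n/S = (-3/2 + (½)*44)/(-41201) - 32654/(-4094) = (-3/2 + 22)*(-1/41201) - 32654*(-1/4094) = (41/2)*(-1/41201) + 16327/2047 = -41/82402 + 16327/2047 = 1345293527/168676894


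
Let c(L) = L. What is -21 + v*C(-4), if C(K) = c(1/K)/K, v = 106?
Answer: -115/8 ≈ -14.375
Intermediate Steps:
C(K) = K**(-2) (C(K) = 1/(K*K) = K**(-2))
-21 + v*C(-4) = -21 + 106/(-4)**2 = -21 + 106*(1/16) = -21 + 53/8 = -115/8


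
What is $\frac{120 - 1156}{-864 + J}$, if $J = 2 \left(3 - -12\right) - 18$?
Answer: $\frac{259}{213} \approx 1.216$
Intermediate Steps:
$J = 12$ ($J = 2 \left(3 + 12\right) - 18 = 2 \cdot 15 - 18 = 30 - 18 = 12$)
$\frac{120 - 1156}{-864 + J} = \frac{120 - 1156}{-864 + 12} = - \frac{1036}{-852} = \left(-1036\right) \left(- \frac{1}{852}\right) = \frac{259}{213}$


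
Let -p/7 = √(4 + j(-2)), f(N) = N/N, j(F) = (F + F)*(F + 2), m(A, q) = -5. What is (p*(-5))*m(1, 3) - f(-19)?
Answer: -351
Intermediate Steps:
j(F) = 2*F*(2 + F) (j(F) = (2*F)*(2 + F) = 2*F*(2 + F))
f(N) = 1
p = -14 (p = -7*√(4 + 2*(-2)*(2 - 2)) = -7*√(4 + 2*(-2)*0) = -7*√(4 + 0) = -7*√4 = -7*2 = -14)
(p*(-5))*m(1, 3) - f(-19) = -14*(-5)*(-5) - 1*1 = 70*(-5) - 1 = -350 - 1 = -351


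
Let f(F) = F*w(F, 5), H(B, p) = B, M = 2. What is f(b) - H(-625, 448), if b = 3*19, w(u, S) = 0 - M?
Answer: 511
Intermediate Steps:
w(u, S) = -2 (w(u, S) = 0 - 1*2 = 0 - 2 = -2)
b = 57
f(F) = -2*F (f(F) = F*(-2) = -2*F)
f(b) - H(-625, 448) = -2*57 - 1*(-625) = -114 + 625 = 511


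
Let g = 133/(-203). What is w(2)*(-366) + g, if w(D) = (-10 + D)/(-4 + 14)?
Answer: 42361/145 ≈ 292.15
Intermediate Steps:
g = -19/29 (g = 133*(-1/203) = -19/29 ≈ -0.65517)
w(D) = -1 + D/10 (w(D) = (-10 + D)/10 = (-10 + D)*(⅒) = -1 + D/10)
w(2)*(-366) + g = (-1 + (⅒)*2)*(-366) - 19/29 = (-1 + ⅕)*(-366) - 19/29 = -⅘*(-366) - 19/29 = 1464/5 - 19/29 = 42361/145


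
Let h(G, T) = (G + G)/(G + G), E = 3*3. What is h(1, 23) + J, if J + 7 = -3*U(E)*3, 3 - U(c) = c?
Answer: 48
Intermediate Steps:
E = 9
U(c) = 3 - c
h(G, T) = 1 (h(G, T) = (2*G)/((2*G)) = (2*G)*(1/(2*G)) = 1)
J = 47 (J = -7 - 3*(3 - 1*9)*3 = -7 - 3*(3 - 9)*3 = -7 - 3*(-6)*3 = -7 + 18*3 = -7 + 54 = 47)
h(1, 23) + J = 1 + 47 = 48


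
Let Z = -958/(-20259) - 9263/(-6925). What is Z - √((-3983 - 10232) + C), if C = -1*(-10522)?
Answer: 194293267/140293575 - I*√3693 ≈ 1.3849 - 60.77*I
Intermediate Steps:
C = 10522
Z = 194293267/140293575 (Z = -958*(-1/20259) - 9263*(-1/6925) = 958/20259 + 9263/6925 = 194293267/140293575 ≈ 1.3849)
Z - √((-3983 - 10232) + C) = 194293267/140293575 - √((-3983 - 10232) + 10522) = 194293267/140293575 - √(-14215 + 10522) = 194293267/140293575 - √(-3693) = 194293267/140293575 - I*√3693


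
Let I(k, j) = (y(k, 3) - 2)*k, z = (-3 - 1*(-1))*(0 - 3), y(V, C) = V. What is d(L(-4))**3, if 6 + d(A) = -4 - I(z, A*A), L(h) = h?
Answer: -39304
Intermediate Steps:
z = 6 (z = (-3 + 1)*(-3) = -2*(-3) = 6)
I(k, j) = k*(-2 + k) (I(k, j) = (k - 2)*k = (-2 + k)*k = k*(-2 + k))
d(A) = -34 (d(A) = -6 + (-4 - 6*(-2 + 6)) = -6 + (-4 - 6*4) = -6 + (-4 - 1*24) = -6 + (-4 - 24) = -6 - 28 = -34)
d(L(-4))**3 = (-34)**3 = -39304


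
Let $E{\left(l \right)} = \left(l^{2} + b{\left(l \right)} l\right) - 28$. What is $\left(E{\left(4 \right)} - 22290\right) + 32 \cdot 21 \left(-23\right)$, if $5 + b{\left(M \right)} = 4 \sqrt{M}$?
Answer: $-37746$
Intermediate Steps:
$b{\left(M \right)} = -5 + 4 \sqrt{M}$
$E{\left(l \right)} = -28 + l^{2} + l \left(-5 + 4 \sqrt{l}\right)$ ($E{\left(l \right)} = \left(l^{2} + \left(-5 + 4 \sqrt{l}\right) l\right) - 28 = \left(l^{2} + l \left(-5 + 4 \sqrt{l}\right)\right) - 28 = -28 + l^{2} + l \left(-5 + 4 \sqrt{l}\right)$)
$\left(E{\left(4 \right)} - 22290\right) + 32 \cdot 21 \left(-23\right) = \left(\left(-28 + 4^{2} + 4 \left(-5 + 4 \sqrt{4}\right)\right) - 22290\right) + 32 \cdot 21 \left(-23\right) = \left(\left(-28 + 16 + 4 \left(-5 + 4 \cdot 2\right)\right) - 22290\right) + 672 \left(-23\right) = \left(\left(-28 + 16 + 4 \left(-5 + 8\right)\right) - 22290\right) - 15456 = \left(\left(-28 + 16 + 4 \cdot 3\right) - 22290\right) - 15456 = \left(\left(-28 + 16 + 12\right) - 22290\right) - 15456 = \left(0 - 22290\right) - 15456 = -22290 - 15456 = -37746$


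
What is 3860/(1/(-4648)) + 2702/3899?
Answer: -9993292574/557 ≈ -1.7941e+7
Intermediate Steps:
3860/(1/(-4648)) + 2702/3899 = 3860/(-1/4648) + 2702*(1/3899) = 3860*(-4648) + 386/557 = -17941280 + 386/557 = -9993292574/557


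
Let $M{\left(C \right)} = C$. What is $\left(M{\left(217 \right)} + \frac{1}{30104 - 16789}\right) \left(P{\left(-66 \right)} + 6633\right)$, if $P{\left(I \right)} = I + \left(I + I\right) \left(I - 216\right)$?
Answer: $\frac{126527788596}{13315} \approx 9.5027 \cdot 10^{6}$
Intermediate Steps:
$P{\left(I \right)} = I + 2 I \left(-216 + I\right)$
$\left(M{\left(217 \right)} + \frac{1}{30104 - 16789}\right) \left(P{\left(-66 \right)} + 6633\right) = \left(217 + \frac{1}{30104 - 16789}\right) \left(- 66 \left(-431 + 2 \left(-66\right)\right) + 6633\right) = \left(217 + \frac{1}{13315}\right) \left(- 66 \left(-431 - 132\right) + 6633\right) = \left(217 + \frac{1}{13315}\right) \left(\left(-66\right) \left(-563\right) + 6633\right) = \frac{2889356 \left(37158 + 6633\right)}{13315} = \frac{2889356}{13315} \cdot 43791 = \frac{126527788596}{13315}$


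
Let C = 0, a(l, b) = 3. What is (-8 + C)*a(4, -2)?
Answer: -24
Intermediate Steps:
(-8 + C)*a(4, -2) = (-8 + 0)*3 = -8*3 = -24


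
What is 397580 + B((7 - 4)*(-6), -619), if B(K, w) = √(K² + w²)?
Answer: 397580 + √383485 ≈ 3.9820e+5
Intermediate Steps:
397580 + B((7 - 4)*(-6), -619) = 397580 + √(((7 - 4)*(-6))² + (-619)²) = 397580 + √((3*(-6))² + 383161) = 397580 + √((-18)² + 383161) = 397580 + √(324 + 383161) = 397580 + √383485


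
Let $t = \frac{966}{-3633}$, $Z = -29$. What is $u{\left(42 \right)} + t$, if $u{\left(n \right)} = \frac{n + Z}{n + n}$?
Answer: $- \frac{1615}{14532} \approx -0.11113$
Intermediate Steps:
$u{\left(n \right)} = \frac{-29 + n}{2 n}$ ($u{\left(n \right)} = \frac{n - 29}{n + n} = \frac{-29 + n}{2 n}$)
$t = - \frac{46}{173}$ ($t = 966 \left(- \frac{1}{3633}\right) = - \frac{46}{173} \approx -0.2659$)
$u{\left(42 \right)} + t = \frac{-29 + 42}{2 \cdot 42} - \frac{46}{173} = \frac{1}{2} \cdot \frac{1}{42} \cdot 13 - \frac{46}{173} = \frac{13}{84} - \frac{46}{173} = - \frac{1615}{14532}$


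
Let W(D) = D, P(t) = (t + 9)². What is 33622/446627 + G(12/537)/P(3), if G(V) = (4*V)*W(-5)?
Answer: 51931907/719516097 ≈ 0.072176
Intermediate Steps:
P(t) = (9 + t)²
G(V) = -20*V (G(V) = (4*V)*(-5) = -20*V)
33622/446627 + G(12/537)/P(3) = 33622/446627 + (-240/537)/((9 + 3)²) = 33622*(1/446627) + (-240/537)/(12²) = 33622/446627 - 20*4/179/144 = 33622/446627 - 80/179*1/144 = 33622/446627 - 5/1611 = 51931907/719516097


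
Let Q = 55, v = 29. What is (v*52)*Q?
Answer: 82940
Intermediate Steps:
(v*52)*Q = (29*52)*55 = 1508*55 = 82940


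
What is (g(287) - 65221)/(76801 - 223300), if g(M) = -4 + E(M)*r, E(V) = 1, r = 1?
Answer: 65224/146499 ≈ 0.44522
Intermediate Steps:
g(M) = -3 (g(M) = -4 + 1*1 = -4 + 1 = -3)
(g(287) - 65221)/(76801 - 223300) = (-3 - 65221)/(76801 - 223300) = -65224/(-146499) = -65224*(-1/146499) = 65224/146499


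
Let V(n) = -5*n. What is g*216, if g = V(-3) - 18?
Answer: -648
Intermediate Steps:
g = -3 (g = -5*(-3) - 18 = 15 - 18 = -3)
g*216 = -3*216 = -648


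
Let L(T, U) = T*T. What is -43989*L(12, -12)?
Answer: -6334416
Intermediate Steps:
L(T, U) = T²
-43989*L(12, -12) = -43989*12² = -43989*144 = -6334416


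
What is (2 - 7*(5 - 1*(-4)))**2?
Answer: 3721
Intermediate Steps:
(2 - 7*(5 - 1*(-4)))**2 = (2 - 7*(5 + 4))**2 = (2 - 7*9)**2 = (2 - 63)**2 = (-61)**2 = 3721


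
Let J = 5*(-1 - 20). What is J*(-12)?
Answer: 1260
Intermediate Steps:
J = -105 (J = 5*(-21) = -105)
J*(-12) = -105*(-12) = 1260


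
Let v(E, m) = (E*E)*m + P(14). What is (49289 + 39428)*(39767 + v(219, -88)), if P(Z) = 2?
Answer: -370907944883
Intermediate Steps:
v(E, m) = 2 + m*E² (v(E, m) = (E*E)*m + 2 = E²*m + 2 = m*E² + 2 = 2 + m*E²)
(49289 + 39428)*(39767 + v(219, -88)) = (49289 + 39428)*(39767 + (2 - 88*219²)) = 88717*(39767 + (2 - 88*47961)) = 88717*(39767 + (2 - 4220568)) = 88717*(39767 - 4220566) = 88717*(-4180799) = -370907944883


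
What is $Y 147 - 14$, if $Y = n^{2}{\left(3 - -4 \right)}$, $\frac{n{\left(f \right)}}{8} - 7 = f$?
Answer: $1843954$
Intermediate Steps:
$n{\left(f \right)} = 56 + 8 f$
$Y = 12544$ ($Y = \left(56 + 8 \left(3 - -4\right)\right)^{2} = \left(56 + 8 \left(3 + 4\right)\right)^{2} = \left(56 + 8 \cdot 7\right)^{2} = \left(56 + 56\right)^{2} = 112^{2} = 12544$)
$Y 147 - 14 = 12544 \cdot 147 - 14 = 1843968 - 14 = 1843954$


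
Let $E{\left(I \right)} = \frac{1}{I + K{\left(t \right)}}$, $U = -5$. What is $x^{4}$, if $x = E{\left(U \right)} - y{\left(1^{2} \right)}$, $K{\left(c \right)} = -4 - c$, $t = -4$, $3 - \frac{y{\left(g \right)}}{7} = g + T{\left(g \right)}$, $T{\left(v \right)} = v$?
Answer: $\frac{1679616}{625} \approx 2687.4$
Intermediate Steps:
$y{\left(g \right)} = 21 - 14 g$ ($y{\left(g \right)} = 21 - 7 \left(g + g\right) = 21 - 7 \cdot 2 g = 21 - 14 g$)
$E{\left(I \right)} = \frac{1}{I}$ ($E{\left(I \right)} = \frac{1}{I - 0} = \frac{1}{I + \left(-4 + 4\right)} = \frac{1}{I + 0} = \frac{1}{I}$)
$x = - \frac{36}{5}$ ($x = \frac{1}{-5} - \left(21 - 14 \cdot 1^{2}\right) = - \frac{1}{5} - \left(21 - 14\right) = - \frac{1}{5} - 7 = - \frac{36}{5} \approx -7.2$)
$x^{4} = \left(- \frac{36}{5}\right)^{4} = \frac{1679616}{625}$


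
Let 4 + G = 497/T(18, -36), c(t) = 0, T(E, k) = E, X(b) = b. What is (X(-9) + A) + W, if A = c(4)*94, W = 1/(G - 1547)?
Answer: -246807/27421 ≈ -9.0007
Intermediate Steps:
G = 425/18 (G = -4 + 497/18 = 425/18 ≈ 23.611)
W = -18/27421 (W = 1/(425/18 - 1547) = 1/(-27421/18) = -18/27421 ≈ -0.00065643)
A = 0 (A = 0*94 = 0)
(X(-9) + A) + W = (-9 + 0) - 18/27421 = -9 - 18/27421 = -246807/27421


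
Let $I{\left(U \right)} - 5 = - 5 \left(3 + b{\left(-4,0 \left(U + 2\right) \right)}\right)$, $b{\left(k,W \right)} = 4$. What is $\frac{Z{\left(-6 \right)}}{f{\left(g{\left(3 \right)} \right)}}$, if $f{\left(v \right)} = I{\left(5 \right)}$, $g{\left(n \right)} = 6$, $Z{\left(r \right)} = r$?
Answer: $\frac{1}{5} \approx 0.2$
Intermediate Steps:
$I{\left(U \right)} = -30$ ($I{\left(U \right)} = 5 - 5 \left(3 + 4\right) = 5 - 35 = -30$)
$f{\left(v \right)} = -30$
$\frac{Z{\left(-6 \right)}}{f{\left(g{\left(3 \right)} \right)}} = - \frac{6}{-30} = \left(-6\right) \left(- \frac{1}{30}\right) = \frac{1}{5}$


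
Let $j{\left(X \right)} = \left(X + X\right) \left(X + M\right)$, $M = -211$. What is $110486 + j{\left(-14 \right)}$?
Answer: $116786$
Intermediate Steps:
$j{\left(X \right)} = 2 X \left(-211 + X\right)$ ($j{\left(X \right)} = \left(X + X\right) \left(X - 211\right) = 2 X \left(-211 + X\right)$)
$110486 + j{\left(-14 \right)} = 110486 + 2 \left(-14\right) \left(-211 - 14\right) = 110486 + 2 \left(-14\right) \left(-225\right) = 110486 + 6300 = 116786$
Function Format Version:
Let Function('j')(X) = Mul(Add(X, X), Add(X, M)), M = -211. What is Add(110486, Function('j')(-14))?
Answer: 116786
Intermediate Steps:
Function('j')(X) = Mul(2, X, Add(-211, X)) (Function('j')(X) = Mul(Add(X, X), Add(X, -211)) = Mul(Mul(2, X), Add(-211, X)) = Mul(2, X, Add(-211, X)))
Add(110486, Function('j')(-14)) = Add(110486, Mul(2, -14, Add(-211, -14))) = Add(110486, Mul(2, -14, -225)) = Add(110486, 6300) = 116786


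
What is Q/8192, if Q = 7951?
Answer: 7951/8192 ≈ 0.97058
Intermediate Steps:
Q/8192 = 7951/8192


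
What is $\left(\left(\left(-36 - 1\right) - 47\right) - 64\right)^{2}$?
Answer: $21904$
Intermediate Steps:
$\left(\left(\left(-36 - 1\right) - 47\right) - 64\right)^{2} = \left(\left(-37 - 47\right) - 64\right)^{2} = \left(-84 - 64\right)^{2} = \left(-148\right)^{2} = 21904$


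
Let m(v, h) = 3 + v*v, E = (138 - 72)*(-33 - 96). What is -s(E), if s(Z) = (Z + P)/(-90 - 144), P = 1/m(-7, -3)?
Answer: -442727/12168 ≈ -36.385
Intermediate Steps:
E = -8514 (E = 66*(-129) = -8514)
m(v, h) = 3 + v**2
P = 1/52 (P = 1/(3 + (-7)**2) = 1/(3 + 49) = 1/52 ≈ 0.019231)
s(Z) = -1/12168 - Z/234 (s(Z) = (Z + 1/52)/(-90 - 144) = (1/52 + Z)/(-234) = (1/52 + Z)*(-1/234) = -1/12168 - Z/234)
-s(E) = -(-1/12168 - 1/234*(-8514)) = -(-1/12168 + 473/13) = -1*442727/12168 = -442727/12168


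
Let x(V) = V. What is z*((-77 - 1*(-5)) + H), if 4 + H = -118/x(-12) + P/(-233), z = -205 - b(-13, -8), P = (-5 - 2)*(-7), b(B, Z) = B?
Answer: 2969440/233 ≈ 12744.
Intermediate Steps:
P = 49 (P = -7*(-7) = 49)
z = -192 (z = -205 - 1*(-13) = -205 + 13 = -192)
H = 7861/1398 (H = -4 + (-118/(-12) + 49/(-233)) = -4 + (-118*(-1/12) + 49*(-1/233)) = -4 + (59/6 - 49/233) = -4 + 13453/1398 = 7861/1398 ≈ 5.6230)
z*((-77 - 1*(-5)) + H) = -192*((-77 - 1*(-5)) + 7861/1398) = -192*((-77 + 5) + 7861/1398) = -192*(-72 + 7861/1398) = -192*(-92795/1398) = 2969440/233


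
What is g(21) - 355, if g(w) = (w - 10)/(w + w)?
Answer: -14899/42 ≈ -354.74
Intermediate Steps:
g(w) = (-10 + w)/(2*w) (g(w) = (-10 + w)/((2*w)) = (-10 + w)*(1/(2*w)) = (-10 + w)/(2*w))
g(21) - 355 = (½)*(-10 + 21)/21 - 355 = (½)*(1/21)*11 - 355 = 11/42 - 355 = -14899/42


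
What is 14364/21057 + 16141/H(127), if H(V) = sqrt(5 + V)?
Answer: 4788/7019 + 16141*sqrt(33)/66 ≈ 1405.6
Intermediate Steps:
14364/21057 + 16141/H(127) = 14364/21057 + 16141/(sqrt(5 + 127)) = 14364*(1/21057) + 16141/(sqrt(132)) = 4788/7019 + 16141/((2*sqrt(33))) = 4788/7019 + 16141*(sqrt(33)/66) = 4788/7019 + 16141*sqrt(33)/66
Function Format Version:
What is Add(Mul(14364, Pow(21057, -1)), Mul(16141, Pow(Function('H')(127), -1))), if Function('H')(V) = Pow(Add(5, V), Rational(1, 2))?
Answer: Add(Rational(4788, 7019), Mul(Rational(16141, 66), Pow(33, Rational(1, 2)))) ≈ 1405.6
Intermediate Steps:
Add(Mul(14364, Pow(21057, -1)), Mul(16141, Pow(Function('H')(127), -1))) = Add(Mul(14364, Pow(21057, -1)), Mul(16141, Pow(Pow(Add(5, 127), Rational(1, 2)), -1))) = Add(Mul(14364, Rational(1, 21057)), Mul(16141, Pow(Pow(132, Rational(1, 2)), -1))) = Add(Rational(4788, 7019), Mul(16141, Pow(Mul(2, Pow(33, Rational(1, 2))), -1))) = Add(Rational(4788, 7019), Mul(16141, Mul(Rational(1, 66), Pow(33, Rational(1, 2))))) = Add(Rational(4788, 7019), Mul(Rational(16141, 66), Pow(33, Rational(1, 2))))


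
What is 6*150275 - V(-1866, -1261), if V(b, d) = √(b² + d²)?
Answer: 901650 - √5072077 ≈ 8.9940e+5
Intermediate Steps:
6*150275 - V(-1866, -1261) = 6*150275 - √((-1866)² + (-1261)²) = 901650 - √(3481956 + 1590121) = 901650 - √5072077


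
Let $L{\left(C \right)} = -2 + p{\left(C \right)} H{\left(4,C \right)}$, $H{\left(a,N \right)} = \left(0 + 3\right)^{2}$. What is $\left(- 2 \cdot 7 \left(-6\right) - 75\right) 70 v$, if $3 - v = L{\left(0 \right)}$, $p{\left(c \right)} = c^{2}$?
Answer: $3150$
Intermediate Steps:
$H{\left(a,N \right)} = 9$ ($H{\left(a,N \right)} = 3^{2} = 9$)
$L{\left(C \right)} = -2 + 9 C^{2}$ ($L{\left(C \right)} = -2 + C^{2} \cdot 9 = -2 + 9 C^{2}$)
$v = 5$ ($v = 3 - \left(-2 + 9 \cdot 0^{2}\right) = 3 - \left(-2 + 9 \cdot 0\right) = 3 - \left(-2 + 0\right) = 3 - -2 = 3 + 2 = 5$)
$\left(- 2 \cdot 7 \left(-6\right) - 75\right) 70 v = \left(- 2 \cdot 7 \left(-6\right) - 75\right) 70 \cdot 5 = \left(\left(-2\right) \left(-42\right) - 75\right) 350 = \left(84 - 75\right) 350 = 9 \cdot 350 = 3150$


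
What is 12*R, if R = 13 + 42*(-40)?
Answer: -20004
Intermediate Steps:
R = -1667 (R = 13 - 1680 = -1667)
12*R = 12*(-1667) = -20004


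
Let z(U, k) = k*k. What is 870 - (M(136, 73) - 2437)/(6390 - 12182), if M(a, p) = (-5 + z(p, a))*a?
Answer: 7551379/5792 ≈ 1303.8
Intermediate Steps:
z(U, k) = k**2
M(a, p) = a*(-5 + a**2) (M(a, p) = (-5 + a**2)*a = a*(-5 + a**2))
870 - (M(136, 73) - 2437)/(6390 - 12182) = 870 - (136*(-5 + 136**2) - 2437)/(6390 - 12182) = 870 - (136*(-5 + 18496) - 2437)/(-5792) = 870 - (136*18491 - 2437)*(-1)/5792 = 870 - (2514776 - 2437)*(-1)/5792 = 870 - 2512339*(-1)/5792 = 870 - 1*(-2512339/5792) = 870 + 2512339/5792 = 7551379/5792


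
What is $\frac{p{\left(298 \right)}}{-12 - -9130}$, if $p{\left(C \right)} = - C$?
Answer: $- \frac{149}{4559} \approx -0.032683$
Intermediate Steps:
$\frac{p{\left(298 \right)}}{-12 - -9130} = \frac{\left(-1\right) 298}{-12 - -9130} = - \frac{298}{-12 + 9130} = - \frac{298}{9118} = \left(-298\right) \frac{1}{9118} = - \frac{149}{4559}$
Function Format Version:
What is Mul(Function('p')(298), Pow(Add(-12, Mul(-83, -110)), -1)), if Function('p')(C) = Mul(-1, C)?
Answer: Rational(-149, 4559) ≈ -0.032683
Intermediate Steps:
Mul(Function('p')(298), Pow(Add(-12, Mul(-83, -110)), -1)) = Mul(Mul(-1, 298), Pow(Add(-12, Mul(-83, -110)), -1)) = Mul(-298, Pow(Add(-12, 9130), -1)) = Mul(-298, Pow(9118, -1)) = Mul(-298, Rational(1, 9118)) = Rational(-149, 4559)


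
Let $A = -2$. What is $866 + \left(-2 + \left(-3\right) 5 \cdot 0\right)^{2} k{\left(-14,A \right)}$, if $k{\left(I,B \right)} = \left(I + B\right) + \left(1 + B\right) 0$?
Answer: $802$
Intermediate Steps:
$k{\left(I,B \right)} = B + I$ ($k{\left(I,B \right)} = \left(B + I\right) + 0 = B + I$)
$866 + \left(-2 + \left(-3\right) 5 \cdot 0\right)^{2} k{\left(-14,A \right)} = 866 + \left(-2 + \left(-3\right) 5 \cdot 0\right)^{2} \left(-2 - 14\right) = 866 + \left(-2 - 0\right)^{2} \left(-16\right) = 866 + \left(-2 + 0\right)^{2} \left(-16\right) = 866 + \left(-2\right)^{2} \left(-16\right) = 866 + 4 \left(-16\right) = 866 - 64 = 802$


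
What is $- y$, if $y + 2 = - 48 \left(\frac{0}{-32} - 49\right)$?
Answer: $-2350$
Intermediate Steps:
$y = 2350$ ($y = -2 - 48 \left(\frac{0}{-32} - 49\right) = -2 - 48 \left(0 \left(- \frac{1}{32}\right) - 49\right) = -2 - 48 \left(0 - 49\right) = -2 - -2352 = -2 + 2352 = 2350$)
$- y = \left(-1\right) 2350 = -2350$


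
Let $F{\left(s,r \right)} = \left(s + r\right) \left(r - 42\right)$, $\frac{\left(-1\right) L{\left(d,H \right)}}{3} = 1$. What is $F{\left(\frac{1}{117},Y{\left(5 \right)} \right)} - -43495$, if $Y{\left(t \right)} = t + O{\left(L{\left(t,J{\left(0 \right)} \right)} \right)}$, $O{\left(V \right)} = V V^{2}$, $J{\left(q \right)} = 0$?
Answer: $\frac{5253587}{117} \approx 44902.0$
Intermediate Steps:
$L{\left(d,H \right)} = -3$ ($L{\left(d,H \right)} = \left(-3\right) 1 = -3$)
$O{\left(V \right)} = V^{3}$
$Y{\left(t \right)} = -27 + t$ ($Y{\left(t \right)} = t + \left(-3\right)^{3} = t - 27 = -27 + t$)
$F{\left(s,r \right)} = \left(-42 + r\right) \left(r + s\right)$ ($F{\left(s,r \right)} = \left(r + s\right) \left(-42 + r\right) = \left(-42 + r\right) \left(r + s\right)$)
$F{\left(\frac{1}{117},Y{\left(5 \right)} \right)} - -43495 = \left(\left(-27 + 5\right)^{2} - 42 \left(-27 + 5\right) - \frac{42}{117} + \frac{-27 + 5}{117}\right) - -43495 = \left(\left(-22\right)^{2} - -924 - \frac{14}{39} - \frac{22}{117}\right) + 43495 = \left(484 + 924 - \frac{14}{39} - \frac{22}{117}\right) + 43495 = \frac{164672}{117} + 43495 = \frac{5253587}{117}$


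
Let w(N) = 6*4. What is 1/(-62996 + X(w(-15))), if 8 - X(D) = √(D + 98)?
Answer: -31494/1983744011 + √122/3967488022 ≈ -1.5873e-5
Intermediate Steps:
w(N) = 24
X(D) = 8 - √(98 + D) (X(D) = 8 - √(D + 98) = 8 - √(98 + D))
1/(-62996 + X(w(-15))) = 1/(-62996 + (8 - √(98 + 24))) = 1/(-62996 + (8 - √122)) = 1/(-62988 - √122)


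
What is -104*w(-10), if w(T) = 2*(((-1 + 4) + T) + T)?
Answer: 3536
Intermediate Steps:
w(T) = 6 + 4*T (w(T) = 2*((3 + T) + T) = 2*(3 + 2*T) = 6 + 4*T)
-104*w(-10) = -104*(6 + 4*(-10)) = -104*(6 - 40) = -104*(-34) = 3536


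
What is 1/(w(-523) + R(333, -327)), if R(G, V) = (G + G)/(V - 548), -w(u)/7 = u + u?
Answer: 875/6406084 ≈ 0.00013659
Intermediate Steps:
w(u) = -14*u (w(u) = -7*(u + u) = -14*u)
R(G, V) = 2*G/(-548 + V) (R(G, V) = (2*G)/(-548 + V) = 2*G/(-548 + V))
1/(w(-523) + R(333, -327)) = 1/(-14*(-523) + 2*333/(-548 - 327)) = 1/(7322 + 2*333/(-875)) = 1/(7322 + 2*333*(-1/875)) = 1/(7322 - 666/875) = 1/(6406084/875) = 875/6406084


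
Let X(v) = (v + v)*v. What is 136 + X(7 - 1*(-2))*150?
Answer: 24436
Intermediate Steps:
X(v) = 2*v² (X(v) = (2*v)*v = 2*v²)
136 + X(7 - 1*(-2))*150 = 136 + (2*(7 - 1*(-2))²)*150 = 136 + (2*(7 + 2)²)*150 = 136 + (2*9²)*150 = 136 + (2*81)*150 = 136 + 162*150 = 136 + 24300 = 24436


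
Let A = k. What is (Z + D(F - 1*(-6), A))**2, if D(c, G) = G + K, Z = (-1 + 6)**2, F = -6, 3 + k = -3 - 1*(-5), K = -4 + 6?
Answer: 676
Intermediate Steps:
K = 2
k = -1 (k = -3 + (-3 - 1*(-5)) = -3 + (-3 + 5) = -3 + 2 = -1)
A = -1
Z = 25 (Z = 5**2 = 25)
D(c, G) = 2 + G (D(c, G) = G + 2 = 2 + G)
(Z + D(F - 1*(-6), A))**2 = (25 + (2 - 1))**2 = (25 + 1)**2 = 26**2 = 676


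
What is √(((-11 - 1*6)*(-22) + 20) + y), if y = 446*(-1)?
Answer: 2*I*√13 ≈ 7.2111*I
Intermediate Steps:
y = -446
√(((-11 - 1*6)*(-22) + 20) + y) = √(((-11 - 1*6)*(-22) + 20) - 446) = √(((-11 - 6)*(-22) + 20) - 446) = √((-17*(-22) + 20) - 446) = √((374 + 20) - 446) = √(394 - 446) = √(-52) = 2*I*√13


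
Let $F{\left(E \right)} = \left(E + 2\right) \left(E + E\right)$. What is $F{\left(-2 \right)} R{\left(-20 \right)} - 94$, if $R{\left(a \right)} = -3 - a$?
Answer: $-94$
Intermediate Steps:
$F{\left(E \right)} = 2 E \left(2 + E\right)$ ($F{\left(E \right)} = \left(2 + E\right) 2 E = 2 E \left(2 + E\right)$)
$F{\left(-2 \right)} R{\left(-20 \right)} - 94 = 2 \left(-2\right) \left(2 - 2\right) \left(-3 - -20\right) - 94 = 2 \left(-2\right) 0 \left(-3 + 20\right) - 94 = 0 \cdot 17 - 94 = 0 - 94 = -94$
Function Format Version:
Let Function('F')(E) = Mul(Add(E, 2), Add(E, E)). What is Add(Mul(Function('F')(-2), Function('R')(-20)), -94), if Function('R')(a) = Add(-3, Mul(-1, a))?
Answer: -94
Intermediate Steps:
Function('F')(E) = Mul(2, E, Add(2, E)) (Function('F')(E) = Mul(Add(2, E), Mul(2, E)) = Mul(2, E, Add(2, E)))
Add(Mul(Function('F')(-2), Function('R')(-20)), -94) = Add(Mul(Mul(2, -2, Add(2, -2)), Add(-3, Mul(-1, -20))), -94) = Add(Mul(Mul(2, -2, 0), Add(-3, 20)), -94) = Add(Mul(0, 17), -94) = Add(0, -94) = -94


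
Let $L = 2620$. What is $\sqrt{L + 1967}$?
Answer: $\sqrt{4587} \approx 67.727$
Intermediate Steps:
$\sqrt{L + 1967} = \sqrt{2620 + 1967} = \sqrt{4587}$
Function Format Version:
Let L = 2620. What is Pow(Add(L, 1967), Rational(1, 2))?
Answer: Pow(4587, Rational(1, 2)) ≈ 67.727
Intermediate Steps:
Pow(Add(L, 1967), Rational(1, 2)) = Pow(Add(2620, 1967), Rational(1, 2)) = Pow(4587, Rational(1, 2))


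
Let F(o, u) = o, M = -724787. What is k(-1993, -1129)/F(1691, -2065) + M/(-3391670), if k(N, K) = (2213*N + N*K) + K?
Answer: -7330008148653/5735313970 ≈ -1278.0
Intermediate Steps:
k(N, K) = K + 2213*N + K*N (k(N, K) = (2213*N + K*N) + K = K + 2213*N + K*N)
k(-1993, -1129)/F(1691, -2065) + M/(-3391670) = (-1129 + 2213*(-1993) - 1129*(-1993))/1691 - 724787/(-3391670) = (-1129 - 4410509 + 2250097)*(1/1691) - 724787*(-1/3391670) = -2161541*1/1691 + 724787/3391670 = -2161541/1691 + 724787/3391670 = -7330008148653/5735313970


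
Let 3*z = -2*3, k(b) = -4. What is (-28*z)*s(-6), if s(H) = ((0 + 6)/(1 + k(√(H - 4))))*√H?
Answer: -112*I*√6 ≈ -274.34*I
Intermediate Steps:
s(H) = -2*√H (s(H) = ((0 + 6)/(1 - 4))*√H = (6/(-3))*√H = (6*(-⅓))*√H = -2*√H)
z = -2 (z = (-2*3)/3 = (⅓)*(-6) = -2)
(-28*z)*s(-6) = (-28*(-2))*(-2*I*√6) = 56*(-2*I*√6) = -112*I*√6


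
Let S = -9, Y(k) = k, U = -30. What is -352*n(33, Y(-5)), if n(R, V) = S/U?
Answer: -528/5 ≈ -105.60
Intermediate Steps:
n(R, V) = 3/10 (n(R, V) = -9/(-30) = -9*(-1/30) = 3/10)
-352*n(33, Y(-5)) = -352*3/10 = -528/5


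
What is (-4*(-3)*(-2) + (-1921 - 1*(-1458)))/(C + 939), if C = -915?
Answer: -487/24 ≈ -20.292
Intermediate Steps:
(-4*(-3)*(-2) + (-1921 - 1*(-1458)))/(C + 939) = (-4*(-3)*(-2) + (-1921 - 1*(-1458)))/(-915 + 939) = (12*(-2) + (-1921 + 1458))/24 = (-24 - 463)*(1/24) = -487*1/24 = -487/24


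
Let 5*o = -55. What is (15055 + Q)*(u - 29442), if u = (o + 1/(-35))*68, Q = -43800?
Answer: 6075071782/7 ≈ 8.6787e+8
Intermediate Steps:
o = -11 (o = (1/5)*(-55) = -11)
u = -26248/35 (u = (-11 + 1/(-35))*68 = (-11 - 1/35)*68 = -386/35*68 = -26248/35 ≈ -749.94)
(15055 + Q)*(u - 29442) = (15055 - 43800)*(-26248/35 - 29442) = -28745*(-1056718/35) = 6075071782/7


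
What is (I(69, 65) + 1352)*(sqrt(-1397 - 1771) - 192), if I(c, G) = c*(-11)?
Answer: -113856 + 7116*I*sqrt(22) ≈ -1.1386e+5 + 33377.0*I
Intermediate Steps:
I(c, G) = -11*c
(I(69, 65) + 1352)*(sqrt(-1397 - 1771) - 192) = (-11*69 + 1352)*(sqrt(-1397 - 1771) - 192) = (-759 + 1352)*(sqrt(-3168) - 192) = 593*(12*I*sqrt(22) - 192) = 593*(-192 + 12*I*sqrt(22)) = -113856 + 7116*I*sqrt(22)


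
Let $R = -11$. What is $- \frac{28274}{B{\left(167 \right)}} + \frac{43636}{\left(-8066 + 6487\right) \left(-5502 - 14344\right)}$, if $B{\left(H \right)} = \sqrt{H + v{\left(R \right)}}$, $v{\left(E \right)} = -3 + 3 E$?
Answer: $\frac{21818}{15668417} - \frac{28274 \sqrt{131}}{131} \approx -2470.3$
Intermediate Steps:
$B{\left(H \right)} = \sqrt{-36 + H}$ ($B{\left(H \right)} = \sqrt{H + \left(-3 + 3 \left(-11\right)\right)} = \sqrt{H - 36} = \sqrt{-36 + H}$)
$- \frac{28274}{B{\left(167 \right)}} + \frac{43636}{\left(-8066 + 6487\right) \left(-5502 - 14344\right)} = - \frac{28274}{\sqrt{-36 + 167}} + \frac{43636}{\left(-8066 + 6487\right) \left(-5502 - 14344\right)} = - \frac{28274}{\sqrt{131}} + \frac{43636}{\left(-1579\right) \left(-19846\right)} = - 28274 \frac{\sqrt{131}}{131} + \frac{43636}{31336834} = - \frac{28274 \sqrt{131}}{131} + 43636 \cdot \frac{1}{31336834} = - \frac{28274 \sqrt{131}}{131} + \frac{21818}{15668417} = \frac{21818}{15668417} - \frac{28274 \sqrt{131}}{131}$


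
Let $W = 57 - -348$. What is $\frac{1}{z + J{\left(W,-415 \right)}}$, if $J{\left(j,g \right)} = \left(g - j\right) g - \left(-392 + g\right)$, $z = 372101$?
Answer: $\frac{1}{713208} \approx 1.4021 \cdot 10^{-6}$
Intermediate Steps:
$W = 405$ ($W = 57 + 348 = 405$)
$J{\left(j,g \right)} = 392 - g + g \left(g - j\right)$ ($J{\left(j,g \right)} = g \left(g - j\right) - \left(-392 + g\right) = 392 - g + g \left(g - j\right)$)
$\frac{1}{z + J{\left(W,-415 \right)}} = \frac{1}{372101 + \left(392 + \left(-415\right)^{2} - -415 - \left(-415\right) 405\right)} = \frac{1}{372101 + \left(392 + 172225 + 415 + 168075\right)} = \frac{1}{372101 + 341107} = \frac{1}{713208}$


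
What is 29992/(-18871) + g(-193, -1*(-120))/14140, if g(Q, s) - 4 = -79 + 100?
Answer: -84723021/53367188 ≈ -1.5875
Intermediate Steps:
g(Q, s) = 25 (g(Q, s) = 4 + (-79 + 100) = 4 + 21 = 25)
29992/(-18871) + g(-193, -1*(-120))/14140 = 29992/(-18871) + 25/14140 = 29992*(-1/18871) + 25*(1/14140) = -29992/18871 + 5/2828 = -84723021/53367188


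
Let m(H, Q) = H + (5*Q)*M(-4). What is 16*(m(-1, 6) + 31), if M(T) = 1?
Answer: 960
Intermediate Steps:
m(H, Q) = H + 5*Q (m(H, Q) = H + (5*Q)*1 = H + 5*Q)
16*(m(-1, 6) + 31) = 16*((-1 + 5*6) + 31) = 16*((-1 + 30) + 31) = 16*(29 + 31) = 16*60 = 960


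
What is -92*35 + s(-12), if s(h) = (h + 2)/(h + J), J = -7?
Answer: -61170/19 ≈ -3219.5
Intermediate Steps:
s(h) = (2 + h)/(-7 + h) (s(h) = (h + 2)/(h - 7) = (2 + h)/(-7 + h))
-92*35 + s(-12) = -92*35 + (2 - 12)/(-7 - 12) = -3220 - 10/(-19) = -3220 - 1/19*(-10) = -3220 + 10/19 = -61170/19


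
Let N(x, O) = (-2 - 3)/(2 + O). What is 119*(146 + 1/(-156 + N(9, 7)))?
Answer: 24478895/1409 ≈ 17373.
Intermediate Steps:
N(x, O) = -5/(2 + O)
119*(146 + 1/(-156 + N(9, 7))) = 119*(146 + 1/(-156 - 5/(2 + 7))) = 119*(146 + 1/(-156 - 5/9)) = 119*(146 + 1/(-1409/9)) = 119*(146 - 9/1409) = 119*(205705/1409) = 24478895/1409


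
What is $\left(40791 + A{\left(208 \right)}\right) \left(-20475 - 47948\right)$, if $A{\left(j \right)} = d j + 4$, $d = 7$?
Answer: $-2890940173$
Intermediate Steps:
$A{\left(j \right)} = 4 + 7 j$ ($A{\left(j \right)} = 7 j + 4 = 4 + 7 j$)
$\left(40791 + A{\left(208 \right)}\right) \left(-20475 - 47948\right) = \left(40791 + \left(4 + 7 \cdot 208\right)\right) \left(-20475 - 47948\right) = \left(40791 + \left(4 + 1456\right)\right) \left(-68423\right) = \left(40791 + 1460\right) \left(-68423\right) = 42251 \left(-68423\right) = -2890940173$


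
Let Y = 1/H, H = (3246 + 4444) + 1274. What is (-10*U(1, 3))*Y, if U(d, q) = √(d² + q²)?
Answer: -5*√10/4482 ≈ -0.0035278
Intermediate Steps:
H = 8964 (H = 7690 + 1274 = 8964)
Y = 1/8964 ≈ 0.00011156
(-10*U(1, 3))*Y = -10*√(1² + 3²)*(1/8964) = -10*√(1 + 9)*(1/8964) = -10*√10*(1/8964) = -5*√10/4482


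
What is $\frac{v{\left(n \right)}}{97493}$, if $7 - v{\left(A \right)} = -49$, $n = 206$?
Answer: $\frac{56}{97493} \approx 0.0005744$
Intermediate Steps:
$v{\left(A \right)} = 56$ ($v{\left(A \right)} = 7 - -49 = 7 + 49 = 56$)
$\frac{v{\left(n \right)}}{97493} = \frac{56}{97493}$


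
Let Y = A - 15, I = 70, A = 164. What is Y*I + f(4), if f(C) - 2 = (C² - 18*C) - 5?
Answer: 10371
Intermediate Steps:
f(C) = -3 + C² - 18*C (f(C) = 2 + ((C² - 18*C) - 5) = 2 + (-5 + C² - 18*C) = -3 + C² - 18*C)
Y = 149 (Y = 164 - 15 = 149)
Y*I + f(4) = 149*70 + (-3 + 4² - 18*4) = 10430 + (-3 + 16 - 72) = 10430 - 59 = 10371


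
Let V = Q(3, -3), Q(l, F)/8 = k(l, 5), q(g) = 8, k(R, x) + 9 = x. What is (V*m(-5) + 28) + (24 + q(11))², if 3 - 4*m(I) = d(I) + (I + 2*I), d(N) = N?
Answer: 868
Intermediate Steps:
k(R, x) = -9 + x
Q(l, F) = -32 (Q(l, F) = 8*(-9 + 5) = 8*(-4) = -32)
V = -32
m(I) = ¾ - I (m(I) = ¾ - (I + (I + 2*I))/4 = ¾ - (I + 3*I)/4 = ¾ - I)
(V*m(-5) + 28) + (24 + q(11))² = (-32*(¾ - 1*(-5)) + 28) + (24 + 8)² = (-32*(¾ + 5) + 28) + 32² = (-32*23/4 + 28) + 1024 = (-184 + 28) + 1024 = -156 + 1024 = 868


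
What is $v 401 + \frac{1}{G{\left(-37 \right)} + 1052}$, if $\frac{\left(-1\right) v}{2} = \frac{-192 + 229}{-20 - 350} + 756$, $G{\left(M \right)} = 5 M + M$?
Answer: $- \frac{503172393}{830} \approx -6.0623 \cdot 10^{5}$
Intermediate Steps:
$G{\left(M \right)} = 6 M$
$v = - \frac{7559}{5}$ ($v = - 2 \left(\frac{-192 + 229}{-20 - 350} + 756\right) = - 2 \left(\frac{37}{-370} + 756\right) = - 2 \left(37 \left(- \frac{1}{370}\right) + 756\right) = - 2 \left(- \frac{1}{10} + 756\right) = \left(-2\right) \frac{7559}{10} = - \frac{7559}{5} \approx -1511.8$)
$v 401 + \frac{1}{G{\left(-37 \right)} + 1052} = \left(- \frac{7559}{5}\right) 401 + \frac{1}{6 \left(-37\right) + 1052} = - \frac{3031159}{5} + \frac{1}{-222 + 1052} = - \frac{3031159}{5} + \frac{1}{830} = - \frac{503172393}{830}$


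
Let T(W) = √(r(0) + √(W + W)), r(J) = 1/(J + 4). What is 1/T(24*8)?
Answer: 2/√(1 + 32*√6) ≈ 0.22447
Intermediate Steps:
r(J) = 1/(4 + J)
T(W) = √(¼ + √2*√W) (T(W) = √(1/(4 + 0) + √(W + W)) = √(1/4 + √(2*W)) = √(¼ + √2*√W))
1/T(24*8) = 1/(√(1 + 4*√2*√(24*8))/2) = 1/(√(1 + 4*√2*√192)/2) = 1/(√(1 + 4*√2*(8*√3))/2) = 1/(√(1 + 32*√6)/2) = 2/√(1 + 32*√6)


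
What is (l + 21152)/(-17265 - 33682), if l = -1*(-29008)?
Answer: -50160/50947 ≈ -0.98455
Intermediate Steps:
l = 29008
(l + 21152)/(-17265 - 33682) = (29008 + 21152)/(-17265 - 33682) = 50160/(-50947) = 50160*(-1/50947) = -50160/50947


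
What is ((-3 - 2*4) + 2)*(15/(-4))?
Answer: 135/4 ≈ 33.750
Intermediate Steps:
((-3 - 2*4) + 2)*(15/(-4)) = ((-3 - 8) + 2)*(15*(-1/4)) = (-11 + 2)*(-15/4) = -9*(-15/4) = 135/4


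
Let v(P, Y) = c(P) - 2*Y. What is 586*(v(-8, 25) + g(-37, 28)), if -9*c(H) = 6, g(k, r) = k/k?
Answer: -87314/3 ≈ -29105.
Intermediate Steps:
g(k, r) = 1
c(H) = -⅔ (c(H) = -⅑*6 = -⅔)
v(P, Y) = -⅔ - 2*Y
586*(v(-8, 25) + g(-37, 28)) = 586*((-⅔ - 2*25) + 1) = 586*((-⅔ - 50) + 1) = 586*(-152/3 + 1) = 586*(-149/3) = -87314/3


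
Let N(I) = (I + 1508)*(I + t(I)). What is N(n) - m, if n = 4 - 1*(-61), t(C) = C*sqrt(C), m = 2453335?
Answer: -2351090 + 102245*sqrt(65) ≈ -1.5268e+6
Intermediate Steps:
t(C) = C**(3/2)
n = 65 (n = 4 + 61 = 65)
N(I) = (1508 + I)*(I + I**(3/2)) (N(I) = (I + 1508)*(I + I**(3/2)) = (1508 + I)*(I + I**(3/2)))
N(n) - m = (65**2 + 65**(5/2) + 1508*65 + 1508*65**(3/2)) - 1*2453335 = (4225 + 4225*sqrt(65) + 98020 + 1508*(65*sqrt(65))) - 2453335 = (4225 + 4225*sqrt(65) + 98020 + 98020*sqrt(65)) - 2453335 = (102245 + 102245*sqrt(65)) - 2453335 = -2351090 + 102245*sqrt(65)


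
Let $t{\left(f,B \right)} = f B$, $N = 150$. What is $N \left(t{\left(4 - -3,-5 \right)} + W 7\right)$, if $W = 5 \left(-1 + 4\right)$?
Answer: $10500$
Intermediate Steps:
$W = 15$ ($W = 5 \cdot 3 = 15$)
$t{\left(f,B \right)} = B f$
$N \left(t{\left(4 - -3,-5 \right)} + W 7\right) = 150 \left(- 5 \left(4 - -3\right) + 15 \cdot 7\right) = 150 \left(- 5 \left(4 + 3\right) + 105\right) = 150 \left(\left(-5\right) 7 + 105\right) = 150 \left(-35 + 105\right) = 150 \cdot 70 = 10500$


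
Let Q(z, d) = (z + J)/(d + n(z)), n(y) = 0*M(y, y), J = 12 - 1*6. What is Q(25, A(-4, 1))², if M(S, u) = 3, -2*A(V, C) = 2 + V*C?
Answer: 961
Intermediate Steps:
A(V, C) = -1 - C*V/2 (A(V, C) = -(2 + V*C)/2 = -(2 + C*V)/2 = -1 - C*V/2)
J = 6 (J = 12 - 6 = 6)
n(y) = 0 (n(y) = 0*3 = 0)
Q(z, d) = (6 + z)/d (Q(z, d) = (z + 6)/(d + 0) = (6 + z)/d)
Q(25, A(-4, 1))² = ((6 + 25)/(-1 - ½*1*(-4)))² = (31/(-1 + 2))² = (31/1)² = (1*31)² = 31² = 961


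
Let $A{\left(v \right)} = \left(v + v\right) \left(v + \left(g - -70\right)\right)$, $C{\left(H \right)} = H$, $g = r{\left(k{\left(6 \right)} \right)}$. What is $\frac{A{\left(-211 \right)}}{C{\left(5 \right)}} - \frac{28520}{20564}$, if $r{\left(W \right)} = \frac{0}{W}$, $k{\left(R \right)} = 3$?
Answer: $\frac{305864132}{25705} \approx 11899.0$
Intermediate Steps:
$r{\left(W \right)} = 0$
$g = 0$
$A{\left(v \right)} = 2 v \left(70 + v\right)$ ($A{\left(v \right)} = \left(v + v\right) \left(v + \left(0 - -70\right)\right) = 2 v \left(v + \left(0 + 70\right)\right) = 2 v \left(v + 70\right) = 2 v \left(70 + v\right)$)
$\frac{A{\left(-211 \right)}}{C{\left(5 \right)}} - \frac{28520}{20564} = \frac{2 \left(-211\right) \left(70 - 211\right)}{5} - \frac{28520}{20564} = 2 \left(-211\right) \left(-141\right) \frac{1}{5} - \frac{7130}{5141} = 59502 \cdot \frac{1}{5} - \frac{7130}{5141} = \frac{59502}{5} - \frac{7130}{5141} = \frac{305864132}{25705}$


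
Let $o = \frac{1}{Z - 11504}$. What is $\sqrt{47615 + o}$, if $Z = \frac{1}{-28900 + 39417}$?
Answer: $\frac{2 \sqrt{19360776603957947961}}{40329189} \approx 218.21$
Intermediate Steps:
$Z = \frac{1}{10517} \approx 9.5084 \cdot 10^{-5}$
$o = - \frac{10517}{120987567}$ ($o = \frac{1}{\frac{1}{10517} - 11504} = \frac{1}{- \frac{120987567}{10517}} = - \frac{10517}{120987567} \approx -8.6926 \cdot 10^{-5}$)
$\sqrt{47615 + o} = \sqrt{47615 - \frac{10517}{120987567}} = \sqrt{\frac{5760822992188}{120987567}} = \frac{2 \sqrt{19360776603957947961}}{40329189}$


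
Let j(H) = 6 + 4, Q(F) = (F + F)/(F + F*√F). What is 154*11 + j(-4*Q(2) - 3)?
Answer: 1704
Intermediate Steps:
Q(F) = 2*F/(F + F^(3/2)) (Q(F) = (2*F)/(F + F^(3/2)) = 2*F/(F + F^(3/2)))
j(H) = 10
154*11 + j(-4*Q(2) - 3) = 154*11 + 10 = 1694 + 10 = 1704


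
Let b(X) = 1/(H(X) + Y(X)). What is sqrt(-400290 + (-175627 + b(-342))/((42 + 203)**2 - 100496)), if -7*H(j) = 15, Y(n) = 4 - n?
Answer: 6*I*sqrt(105513391650248249271)/97413697 ≈ 632.68*I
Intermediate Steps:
H(j) = -15/7 (H(j) = -1/7*15 = -15/7)
b(X) = 1/(13/7 - X) (b(X) = 1/(-15/7 + (4 - X)) = 1/(13/7 - X))
sqrt(-400290 + (-175627 + b(-342))/((42 + 203)**2 - 100496)) = sqrt(-400290 + (-175627 - 7/(-13 + 7*(-342)))/((42 + 203)**2 - 100496)) = sqrt(-400290 + (-175627 - 7/(-13 - 2394))/(245**2 - 100496)) = sqrt(-400290 + (-175627 - 7/(-2407))/(60025 - 100496)) = sqrt(-400290 + (-175627 - 7*(-1/2407))/(-40471)) = sqrt(-400290 + (-175627 + 7/2407)*(-1/40471)) = sqrt(-400290 - 422734182/2407*(-1/40471)) = sqrt(-400290 + 422734182/97413697) = sqrt(-38993306037948/97413697) = 6*I*sqrt(105513391650248249271)/97413697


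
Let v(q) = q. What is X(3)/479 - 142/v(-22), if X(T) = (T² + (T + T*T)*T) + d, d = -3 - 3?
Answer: 34438/5269 ≈ 6.5360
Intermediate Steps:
d = -6
X(T) = -6 + T² + T*(T + T²) (X(T) = (T² + (T + T*T)*T) - 6 = (T² + (T + T²)*T) - 6 = (T² + T*(T + T²)) - 6 = -6 + T² + T*(T + T²))
X(3)/479 - 142/v(-22) = (-6 + 3³ + 2*3²)/479 - 142/(-22) = (-6 + 27 + 2*9)*(1/479) - 142*(-1/22) = (-6 + 27 + 18)*(1/479) + 71/11 = 39*(1/479) + 71/11 = 39/479 + 71/11 = 34438/5269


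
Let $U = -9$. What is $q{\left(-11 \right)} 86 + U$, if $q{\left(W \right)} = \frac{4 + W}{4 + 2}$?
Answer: $- \frac{328}{3} \approx -109.33$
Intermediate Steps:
$q{\left(W \right)} = \frac{2}{3} + \frac{W}{6}$ ($q{\left(W \right)} = \frac{4 + W}{6} = \left(4 + W\right) \frac{1}{6} = \frac{2}{3} + \frac{W}{6}$)
$q{\left(-11 \right)} 86 + U = \left(\frac{2}{3} + \frac{1}{6} \left(-11\right)\right) 86 - 9 = \left(\frac{2}{3} - \frac{11}{6}\right) 86 - 9 = \left(- \frac{7}{6}\right) 86 - 9 = - \frac{301}{3} - 9 = - \frac{328}{3}$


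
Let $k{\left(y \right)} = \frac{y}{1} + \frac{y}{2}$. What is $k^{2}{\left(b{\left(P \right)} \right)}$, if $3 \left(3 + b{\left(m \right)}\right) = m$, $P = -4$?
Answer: $\frac{169}{4} \approx 42.25$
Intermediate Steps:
$b{\left(m \right)} = -3 + \frac{m}{3}$
$k{\left(y \right)} = \frac{3 y}{2}$ ($k{\left(y \right)} = y 1 + y \frac{1}{2} = y + \frac{y}{2} = \frac{3 y}{2}$)
$k^{2}{\left(b{\left(P \right)} \right)} = \left(\frac{3 \left(-3 + \frac{1}{3} \left(-4\right)\right)}{2}\right)^{2} = \left(\frac{3 \left(-3 - \frac{4}{3}\right)}{2}\right)^{2} = \left(\frac{3}{2} \left(- \frac{13}{3}\right)\right)^{2} = \left(- \frac{13}{2}\right)^{2} = \frac{169}{4}$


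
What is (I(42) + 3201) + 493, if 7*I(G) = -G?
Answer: 3688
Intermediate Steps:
I(G) = -G/7 (I(G) = (-G)/7 = -G/7)
(I(42) + 3201) + 493 = (-1/7*42 + 3201) + 493 = (-6 + 3201) + 493 = 3195 + 493 = 3688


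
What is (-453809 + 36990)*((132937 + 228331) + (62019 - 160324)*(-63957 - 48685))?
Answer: -4615700665938882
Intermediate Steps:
(-453809 + 36990)*((132937 + 228331) + (62019 - 160324)*(-63957 - 48685)) = -416819*(361268 - 98305*(-112642)) = -416819*(361268 + 11073271810) = -416819*11073633078 = -4615700665938882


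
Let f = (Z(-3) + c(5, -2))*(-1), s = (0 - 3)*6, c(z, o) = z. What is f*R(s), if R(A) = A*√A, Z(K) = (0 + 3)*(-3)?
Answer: -216*I*√2 ≈ -305.47*I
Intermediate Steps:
s = -18 (s = -3*6 = -18)
Z(K) = -9 (Z(K) = 3*(-3) = -9)
R(A) = A^(3/2)
f = 4 (f = (-9 + 5)*(-1) = -4*(-1) = 4)
f*R(s) = 4*(-18)^(3/2) = 4*(-54*I*√2) = -216*I*√2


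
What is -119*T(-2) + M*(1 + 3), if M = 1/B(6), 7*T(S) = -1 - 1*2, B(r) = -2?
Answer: 49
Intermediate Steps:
T(S) = -3/7 (T(S) = (-1 - 1*2)/7 = (-1 - 2)/7 = (1/7)*(-3) = -3/7)
M = -1/2 (M = 1/(-2) = -1/2 ≈ -0.50000)
-119*T(-2) + M*(1 + 3) = -119*(-3/7) - (1 + 3)/2 = 51 - 1/2*4 = 51 - 2 = 49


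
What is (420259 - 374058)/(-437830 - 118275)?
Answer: -46201/556105 ≈ -0.083080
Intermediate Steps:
(420259 - 374058)/(-437830 - 118275) = 46201/(-556105) = 46201*(-1/556105) = -46201/556105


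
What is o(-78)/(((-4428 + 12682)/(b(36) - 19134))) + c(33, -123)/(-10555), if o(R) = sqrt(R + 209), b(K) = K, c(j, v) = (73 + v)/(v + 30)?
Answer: -10/196323 - 9549*sqrt(131)/4127 ≈ -26.483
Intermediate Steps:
c(j, v) = (73 + v)/(30 + v)
o(R) = sqrt(209 + R)
o(-78)/(((-4428 + 12682)/(b(36) - 19134))) + c(33, -123)/(-10555) = sqrt(209 - 78)/(((-4428 + 12682)/(36 - 19134))) + ((73 - 123)/(30 - 123))/(-10555) = sqrt(131)/((8254/(-19098))) + (-50/(-93))*(-1/10555) = sqrt(131)/((8254*(-1/19098))) - 1/93*(-50)*(-1/10555) = sqrt(131)/(-4127/9549) + (50/93)*(-1/10555) = sqrt(131)*(-9549/4127) - 10/196323 = -9549*sqrt(131)/4127 - 10/196323 = -10/196323 - 9549*sqrt(131)/4127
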